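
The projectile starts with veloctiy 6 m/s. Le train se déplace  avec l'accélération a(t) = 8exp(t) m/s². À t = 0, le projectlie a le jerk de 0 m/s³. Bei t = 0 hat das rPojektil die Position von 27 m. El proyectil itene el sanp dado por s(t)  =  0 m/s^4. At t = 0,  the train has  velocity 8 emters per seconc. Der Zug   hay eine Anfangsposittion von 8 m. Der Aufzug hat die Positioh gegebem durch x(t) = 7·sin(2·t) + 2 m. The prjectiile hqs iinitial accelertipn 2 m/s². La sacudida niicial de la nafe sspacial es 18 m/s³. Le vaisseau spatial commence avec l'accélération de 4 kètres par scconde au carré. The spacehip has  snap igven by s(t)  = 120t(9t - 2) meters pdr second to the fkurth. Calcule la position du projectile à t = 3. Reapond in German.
Ausgehend von dem Snap s(t) = 0, nehmen wir 4 Integrale. Die Stammfunktion von dem Snap, mit j(0) = 0, ergibt den Ruck: j(t) = 0. Durch Integration von dem Ruck und Verwendung der Anfangsbedingung a(0) = 2, erhalten wir a(t) = 2. Das Integral von der Beschleunigung, mit v(0) = 6, ergibt die Geschwindigkeit: v(t) = 2·t + 6. Die Stammfunktion von der Geschwindigkeit ist die Position. Mit x(0) = 27 erhalten wir x(t) = t^2 + 6·t + 27. Aus der Gleichung für die Position x(t) = t^2 + 6·t + 27, setzen wir t = 3 ein und erhalten x = 54.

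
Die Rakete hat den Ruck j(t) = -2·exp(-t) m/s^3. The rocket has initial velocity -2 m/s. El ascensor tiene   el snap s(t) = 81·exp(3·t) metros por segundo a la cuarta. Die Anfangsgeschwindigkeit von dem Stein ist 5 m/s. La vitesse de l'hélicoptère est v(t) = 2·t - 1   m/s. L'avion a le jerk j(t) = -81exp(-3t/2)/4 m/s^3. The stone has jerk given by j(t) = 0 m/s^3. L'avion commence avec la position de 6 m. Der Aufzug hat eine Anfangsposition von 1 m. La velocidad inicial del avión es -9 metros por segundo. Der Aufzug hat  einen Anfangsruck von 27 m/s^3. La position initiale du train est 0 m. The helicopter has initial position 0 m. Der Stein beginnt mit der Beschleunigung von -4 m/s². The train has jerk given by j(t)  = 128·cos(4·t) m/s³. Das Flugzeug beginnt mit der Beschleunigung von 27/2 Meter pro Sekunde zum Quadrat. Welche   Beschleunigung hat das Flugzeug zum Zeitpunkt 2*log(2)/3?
Ausgehend von dem Ruck j(t) = -81·exp(-3·t/2)/4, nehmen wir 1 Stammfunktion. Durch Integration von dem Ruck und Verwendung der Anfangsbedingung a(0) = 27/2, erhalten wir a(t) = 27·exp(-3·t/2)/2. Mit a(t) = 27·exp(-3·t/2)/2 und Einsetzen von t = 2*log(2)/3, finden wir a = 27/4.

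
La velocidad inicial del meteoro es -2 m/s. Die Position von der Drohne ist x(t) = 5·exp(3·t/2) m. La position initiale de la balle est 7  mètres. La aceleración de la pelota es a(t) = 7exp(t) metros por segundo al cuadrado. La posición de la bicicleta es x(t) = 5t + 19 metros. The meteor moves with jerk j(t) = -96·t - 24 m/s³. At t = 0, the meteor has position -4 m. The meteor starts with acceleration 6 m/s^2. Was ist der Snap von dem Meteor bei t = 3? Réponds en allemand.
Wir müssen unsere Gleichung für den Ruck j(t) = -96·t - 24 1-mal ableiten. Mit d/dt von j(t) finden wir s(t) = -96. Aus der Gleichung für den Snap s(t) = -96, setzen wir t = 3 ein und erhalten s = -96.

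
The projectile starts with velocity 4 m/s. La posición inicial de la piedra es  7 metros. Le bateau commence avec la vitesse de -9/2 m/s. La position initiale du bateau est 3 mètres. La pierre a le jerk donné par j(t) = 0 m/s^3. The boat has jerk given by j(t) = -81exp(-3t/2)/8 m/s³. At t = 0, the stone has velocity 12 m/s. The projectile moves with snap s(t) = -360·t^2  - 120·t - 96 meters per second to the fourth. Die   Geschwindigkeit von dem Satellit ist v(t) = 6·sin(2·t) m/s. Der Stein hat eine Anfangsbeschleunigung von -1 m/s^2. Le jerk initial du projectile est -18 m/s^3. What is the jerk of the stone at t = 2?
We have jerk j(t) = 0. Substituting t = 2: j(2) = 0.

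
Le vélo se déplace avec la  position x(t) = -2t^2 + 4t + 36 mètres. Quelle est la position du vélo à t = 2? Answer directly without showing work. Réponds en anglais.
x(2) = 36.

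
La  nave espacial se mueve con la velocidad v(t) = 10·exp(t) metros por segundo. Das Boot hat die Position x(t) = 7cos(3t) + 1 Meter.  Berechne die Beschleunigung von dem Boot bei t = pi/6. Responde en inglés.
Starting from position x(t) = 7·cos(3·t) + 1, we take 2 derivatives. Taking d/dt of x(t), we find v(t) = -21·sin(3·t). Differentiating velocity, we get acceleration: a(t) = -63·cos(3·t). Using a(t) = -63·cos(3·t) and substituting t = pi/6, we find a = 0.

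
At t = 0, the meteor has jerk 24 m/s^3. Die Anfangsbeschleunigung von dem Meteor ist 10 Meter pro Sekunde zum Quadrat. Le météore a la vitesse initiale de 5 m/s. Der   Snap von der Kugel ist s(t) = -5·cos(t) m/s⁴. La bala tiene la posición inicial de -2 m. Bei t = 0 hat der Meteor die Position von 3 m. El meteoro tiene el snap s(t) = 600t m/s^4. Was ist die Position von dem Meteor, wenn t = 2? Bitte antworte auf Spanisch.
Partiendo del snap s(t) = 600·t, tomamos 4 antiderivadas. La integral del snap, con j(0) = 24, da la sacudida: j(t) = 300·t^2 + 24. La antiderivada de la sacudida, con a(0) = 10, da la aceleración: a(t) = 100·t^3 + 24·t + 10. Tomando ∫a(t)dt y aplicando v(0) = 5, encontramos v(t) = 25·t^4 + 12·t^2 + 10·t + 5. La antiderivada de la velocidad es la posición. Usando x(0) = 3, obtenemos x(t) = 5·t^5 + 4·t^3 + 5·t^2 + 5·t + 3. Usando x(t) = 5·t^5 + 4·t^3 + 5·t^2 + 5·t + 3 y sustituyendo t = 2, encontramos x = 225.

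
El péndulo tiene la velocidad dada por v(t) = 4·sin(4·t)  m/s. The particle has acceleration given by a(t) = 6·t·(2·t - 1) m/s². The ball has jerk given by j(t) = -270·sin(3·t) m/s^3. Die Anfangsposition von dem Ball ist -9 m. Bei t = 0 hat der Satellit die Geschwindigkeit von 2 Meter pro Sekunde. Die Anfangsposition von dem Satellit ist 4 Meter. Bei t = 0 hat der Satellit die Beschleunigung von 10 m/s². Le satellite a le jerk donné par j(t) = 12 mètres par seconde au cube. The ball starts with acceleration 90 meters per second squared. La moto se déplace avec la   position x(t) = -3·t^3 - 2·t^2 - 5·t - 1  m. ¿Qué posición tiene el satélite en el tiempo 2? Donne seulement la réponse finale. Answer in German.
Die Antwort ist 44.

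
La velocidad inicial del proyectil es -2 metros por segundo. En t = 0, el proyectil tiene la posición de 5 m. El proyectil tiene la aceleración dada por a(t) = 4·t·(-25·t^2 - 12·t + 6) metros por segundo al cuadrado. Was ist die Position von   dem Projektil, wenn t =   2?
Um dies zu lösen, müssen wir 2 Stammfunktionen unserer Gleichung für die Beschleunigung a(t) = 4·t·(-25·t^2 - 12·t + 6) finden. Die Stammfunktion von der Beschleunigung ist die Geschwindigkeit. Mit v(0) = -2 erhalten wir v(t) = -25·t^4 - 16·t^3 + 12·t^2 - 2. Mit ∫v(t)dt und Anwendung von x(0) = 5, finden wir x(t) = -5·t^5 - 4·t^4 + 4·t^3 - 2·t + 5. Mit x(t) = -5·t^5 - 4·t^4 + 4·t^3 - 2·t + 5 und Einsetzen von t = 2, finden wir x = -191.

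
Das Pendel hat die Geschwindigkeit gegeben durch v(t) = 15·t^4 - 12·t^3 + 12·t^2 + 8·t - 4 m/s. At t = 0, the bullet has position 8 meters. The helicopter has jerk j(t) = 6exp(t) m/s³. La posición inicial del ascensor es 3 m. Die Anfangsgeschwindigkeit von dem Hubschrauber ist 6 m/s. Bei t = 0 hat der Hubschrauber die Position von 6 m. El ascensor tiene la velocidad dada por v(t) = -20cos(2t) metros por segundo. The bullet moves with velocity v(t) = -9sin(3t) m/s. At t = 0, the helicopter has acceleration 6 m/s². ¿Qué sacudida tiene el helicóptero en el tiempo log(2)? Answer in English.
Using j(t) = 6·exp(t) and substituting t = log(2), we find j = 12.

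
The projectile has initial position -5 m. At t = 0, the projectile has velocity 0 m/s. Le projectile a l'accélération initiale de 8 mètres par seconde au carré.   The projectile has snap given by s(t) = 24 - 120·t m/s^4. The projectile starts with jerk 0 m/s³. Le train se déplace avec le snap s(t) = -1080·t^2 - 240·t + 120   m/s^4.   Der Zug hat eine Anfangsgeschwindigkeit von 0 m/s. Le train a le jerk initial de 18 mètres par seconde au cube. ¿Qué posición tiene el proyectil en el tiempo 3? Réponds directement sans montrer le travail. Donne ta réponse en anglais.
At t = 3, x = -131.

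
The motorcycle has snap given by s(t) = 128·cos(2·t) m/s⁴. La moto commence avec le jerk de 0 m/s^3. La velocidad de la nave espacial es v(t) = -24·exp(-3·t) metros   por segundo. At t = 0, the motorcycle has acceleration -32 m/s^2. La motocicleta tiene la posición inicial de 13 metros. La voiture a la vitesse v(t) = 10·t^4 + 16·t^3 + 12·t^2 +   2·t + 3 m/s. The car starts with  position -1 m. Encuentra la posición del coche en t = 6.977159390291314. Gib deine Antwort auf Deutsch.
Um dies zu lösen, müssen wir 1 Stammfunktion unserer Gleichung für die Geschwindigkeit v(t) = 10·t^4 + 16·t^3 + 12·t^2 + 2·t + 3 finden. Die Stammfunktion von der Geschwindigkeit, mit x(0) = -1, ergibt die Position: x(t) = 2·t^5 + 4·t^4 + 4·t^3 + t^2 + 3·t - 1. Wir haben die Position x(t) = 2·t^5 + 4·t^4 + 4·t^3 + t^2 + 3·t - 1. Durch Einsetzen von t = 6.977159390291314: x(6.977159390291314) = 43975.6527588767.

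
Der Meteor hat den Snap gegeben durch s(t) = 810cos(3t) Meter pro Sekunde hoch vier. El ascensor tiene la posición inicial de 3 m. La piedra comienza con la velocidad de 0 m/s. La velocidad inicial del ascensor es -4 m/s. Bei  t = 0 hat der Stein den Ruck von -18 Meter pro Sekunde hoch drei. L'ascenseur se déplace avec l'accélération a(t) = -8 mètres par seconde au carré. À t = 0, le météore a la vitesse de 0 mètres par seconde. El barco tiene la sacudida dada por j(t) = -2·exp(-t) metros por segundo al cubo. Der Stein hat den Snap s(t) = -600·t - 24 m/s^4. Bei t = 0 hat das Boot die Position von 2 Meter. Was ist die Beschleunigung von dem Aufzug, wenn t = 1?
Aus der Gleichung für die Beschleunigung a(t) = -8, setzen wir t = 1 ein und erhalten a = -8.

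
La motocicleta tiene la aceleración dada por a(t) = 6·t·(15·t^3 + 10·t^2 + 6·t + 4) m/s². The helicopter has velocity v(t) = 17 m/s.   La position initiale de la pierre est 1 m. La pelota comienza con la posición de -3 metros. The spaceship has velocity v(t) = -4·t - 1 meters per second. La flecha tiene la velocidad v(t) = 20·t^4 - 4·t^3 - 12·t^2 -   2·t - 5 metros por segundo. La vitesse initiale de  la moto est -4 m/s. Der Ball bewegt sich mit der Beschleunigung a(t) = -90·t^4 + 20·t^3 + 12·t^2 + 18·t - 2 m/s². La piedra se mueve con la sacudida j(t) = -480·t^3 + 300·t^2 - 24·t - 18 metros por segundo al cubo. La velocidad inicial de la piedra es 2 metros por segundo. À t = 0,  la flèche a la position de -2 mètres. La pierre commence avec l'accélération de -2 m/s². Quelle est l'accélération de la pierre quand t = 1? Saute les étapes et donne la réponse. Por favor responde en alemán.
Bei t = 1, a = -52.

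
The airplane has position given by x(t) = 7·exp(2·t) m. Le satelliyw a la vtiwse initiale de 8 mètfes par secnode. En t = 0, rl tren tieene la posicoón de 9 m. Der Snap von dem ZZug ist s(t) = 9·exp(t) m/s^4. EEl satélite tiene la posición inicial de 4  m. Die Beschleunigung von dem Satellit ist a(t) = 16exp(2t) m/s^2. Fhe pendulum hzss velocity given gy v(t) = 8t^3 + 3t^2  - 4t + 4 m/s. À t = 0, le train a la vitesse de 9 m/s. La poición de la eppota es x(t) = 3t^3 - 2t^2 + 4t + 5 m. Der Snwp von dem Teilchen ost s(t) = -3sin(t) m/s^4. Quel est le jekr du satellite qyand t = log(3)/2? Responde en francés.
Pour résoudre ceci, nous devons prendre 1 dérivée de notre équation de l'accélération a(t) = 16·exp(2·t). La dérivée de l'accélération donne le jerk: j(t) = 32·exp(2·t). De l'équation du jerk j(t) = 32·exp(2·t), nous substituons t = log(3)/2 pour obtenir j = 96.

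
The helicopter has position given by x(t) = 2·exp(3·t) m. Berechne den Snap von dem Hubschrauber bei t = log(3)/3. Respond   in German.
Wir müssen unsere Gleichung für die Position x(t) = 2·exp(3·t) 4-mal ableiten. Die Ableitung von der Position ergibt die Geschwindigkeit: v(t) = 6·exp(3·t). Durch Ableiten von der Geschwindigkeit erhalten wir die Beschleunigung: a(t) = 18·exp(3·t). Mit d/dt von a(t) finden wir j(t) = 54·exp(3·t). Mit d/dt von j(t) finden wir s(t) = 162·exp(3·t). Wir haben den Snap s(t) = 162·exp(3·t). Durch Einsetzen von t = log(3)/3: s(log(3)/3) = 486.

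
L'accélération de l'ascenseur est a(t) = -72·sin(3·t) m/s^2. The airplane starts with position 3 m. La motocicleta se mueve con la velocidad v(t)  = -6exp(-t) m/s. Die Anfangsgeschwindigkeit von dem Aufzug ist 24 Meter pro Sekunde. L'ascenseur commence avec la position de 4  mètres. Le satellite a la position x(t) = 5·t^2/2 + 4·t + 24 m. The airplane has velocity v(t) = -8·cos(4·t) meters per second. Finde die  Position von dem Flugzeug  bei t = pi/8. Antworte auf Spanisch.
Partiendo de la velocidad v(t) = -8·cos(4·t), tomamos 1 integral. Integrando la velocidad y usando la condición inicial x(0) = 3, obtenemos x(t) = 3 - 2·sin(4·t). Usando x(t) = 3 - 2·sin(4·t) y sustituyendo t = pi/8, encontramos x = 1.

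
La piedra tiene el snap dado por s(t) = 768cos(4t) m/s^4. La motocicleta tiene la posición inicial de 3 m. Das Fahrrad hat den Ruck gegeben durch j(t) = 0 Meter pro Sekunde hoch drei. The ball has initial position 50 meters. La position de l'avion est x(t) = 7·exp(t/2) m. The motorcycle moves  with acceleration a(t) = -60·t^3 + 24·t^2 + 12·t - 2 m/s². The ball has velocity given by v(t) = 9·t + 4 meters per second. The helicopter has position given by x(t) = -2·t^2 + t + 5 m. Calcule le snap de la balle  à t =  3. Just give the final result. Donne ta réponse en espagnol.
En t = 3, s = 0.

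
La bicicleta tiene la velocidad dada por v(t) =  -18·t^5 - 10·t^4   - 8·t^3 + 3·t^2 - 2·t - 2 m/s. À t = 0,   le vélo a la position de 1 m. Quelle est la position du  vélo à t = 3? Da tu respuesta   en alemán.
Wir müssen die Stammfunktion unserer Gleichung für die Geschwindigkeit v(t) = -18·t^5 - 10·t^4 - 8·t^3 + 3·t^2 - 2·t - 2 1-mal finden. Die Stammfunktion von der Geschwindigkeit ist die Position. Mit x(0) = 1 erhalten wir x(t) = -3·t^6 - 2·t^5 - 2·t^4 + t^3 - t^2 - 2·t + 1. Mit x(t) = -3·t^6 - 2·t^5 - 2·t^4 + t^3 - t^2 - 2·t + 1 und Einsetzen von t = 3, finden wir x = -2822.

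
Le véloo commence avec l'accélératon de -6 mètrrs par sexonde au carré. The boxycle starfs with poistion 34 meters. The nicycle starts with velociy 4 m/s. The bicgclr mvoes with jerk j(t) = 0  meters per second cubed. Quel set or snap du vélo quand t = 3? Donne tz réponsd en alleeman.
Um dies zu lösen, müssen wir 1 Ableitung unserer Gleichung für den Ruck j(t) = 0 nehmen. Durch Ableiten von dem Ruck erhalten wir den Snap: s(t) = 0. Mit s(t) = 0 und Einsetzen von t = 3, finden wir s = 0.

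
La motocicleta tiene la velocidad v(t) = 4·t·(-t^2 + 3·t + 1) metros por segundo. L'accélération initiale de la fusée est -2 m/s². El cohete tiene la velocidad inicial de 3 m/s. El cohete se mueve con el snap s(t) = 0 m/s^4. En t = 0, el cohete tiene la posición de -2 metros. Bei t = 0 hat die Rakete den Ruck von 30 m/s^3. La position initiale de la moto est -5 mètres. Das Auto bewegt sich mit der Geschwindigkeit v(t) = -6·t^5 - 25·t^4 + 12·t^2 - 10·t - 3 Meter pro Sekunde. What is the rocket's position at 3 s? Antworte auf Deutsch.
Um dies zu lösen, müssen wir 4 Integrale unserer Gleichung für den Snap s(t) = 0 finden. Das Integral von dem Snap, mit j(0) = 30, ergibt den Ruck: j(t) = 30. Mit ∫j(t)dt und Anwendung von a(0) = -2, finden wir a(t) = 30·t - 2. Mit ∫a(t)dt und Anwendung von v(0) = 3, finden wir v(t) = 15·t^2 - 2·t + 3. Das Integral von der Geschwindigkeit ist die Position. Mit x(0) = -2 erhalten wir x(t) = 5·t^3 - t^2 + 3·t - 2. Mit x(t) = 5·t^3 - t^2 + 3·t - 2 und Einsetzen von t = 3, finden wir x = 133.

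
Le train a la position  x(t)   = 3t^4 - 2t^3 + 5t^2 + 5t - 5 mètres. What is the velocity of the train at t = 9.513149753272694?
Starting from position x(t) = 3·t^4 - 2·t^3 + 5·t^2 + 5·t - 5, we take 1 derivative. Taking d/dt of x(t), we find v(t) = 12·t^3 - 6·t^2 + 10·t + 5. From the given velocity equation v(t) = 12·t^3 - 6·t^2 + 10·t + 5, we substitute t = 9.513149753272694 to get v = 9888.41410110800.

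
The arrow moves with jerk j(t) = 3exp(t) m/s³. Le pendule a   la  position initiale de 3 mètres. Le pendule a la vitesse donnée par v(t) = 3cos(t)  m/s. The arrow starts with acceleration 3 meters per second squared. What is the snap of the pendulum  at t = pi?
Starting from velocity v(t) = 3·cos(t), we take 3 derivatives. Differentiating velocity, we get acceleration: a(t) = -3·sin(t). The derivative of acceleration gives jerk: j(t) = -3·cos(t). The derivative of jerk gives snap: s(t) = 3·sin(t). From the given snap equation s(t) = 3·sin(t), we substitute t = pi to get s = 0.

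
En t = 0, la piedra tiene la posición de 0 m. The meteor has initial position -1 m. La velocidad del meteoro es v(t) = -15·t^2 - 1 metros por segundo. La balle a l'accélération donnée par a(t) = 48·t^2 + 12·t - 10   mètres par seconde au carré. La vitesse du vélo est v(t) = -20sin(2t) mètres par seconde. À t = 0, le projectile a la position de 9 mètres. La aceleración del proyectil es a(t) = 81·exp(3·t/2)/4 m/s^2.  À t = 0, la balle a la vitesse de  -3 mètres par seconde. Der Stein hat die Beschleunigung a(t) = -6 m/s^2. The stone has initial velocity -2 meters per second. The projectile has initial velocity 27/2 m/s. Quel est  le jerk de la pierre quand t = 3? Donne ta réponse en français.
Pour résoudre ceci, nous devons prendre 1 dérivée de notre équation de l'accélération a(t) = -6. La dérivée de l'accélération donne le jerk: j(t) = 0. En utilisant j(t) = 0 et en substituant t = 3, nous trouvons j = 0.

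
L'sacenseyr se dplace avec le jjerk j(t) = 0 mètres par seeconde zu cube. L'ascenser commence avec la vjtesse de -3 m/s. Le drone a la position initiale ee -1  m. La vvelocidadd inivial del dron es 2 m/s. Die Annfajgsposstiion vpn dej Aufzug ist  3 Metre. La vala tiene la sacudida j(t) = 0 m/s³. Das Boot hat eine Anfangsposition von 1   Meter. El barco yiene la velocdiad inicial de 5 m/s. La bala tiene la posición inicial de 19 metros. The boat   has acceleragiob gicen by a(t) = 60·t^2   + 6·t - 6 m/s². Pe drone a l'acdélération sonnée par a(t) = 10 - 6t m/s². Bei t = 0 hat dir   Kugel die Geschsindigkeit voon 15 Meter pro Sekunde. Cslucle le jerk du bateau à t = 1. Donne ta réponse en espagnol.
Para resolver esto, necesitamos tomar 1 derivada de nuestra ecuación de la aceleración a(t) = 60·t^2 + 6·t - 6. Tomando d/dt de a(t), encontramos j(t) = 120·t + 6. Usando j(t) = 120·t + 6 y sustituyendo t = 1, encontramos j = 126.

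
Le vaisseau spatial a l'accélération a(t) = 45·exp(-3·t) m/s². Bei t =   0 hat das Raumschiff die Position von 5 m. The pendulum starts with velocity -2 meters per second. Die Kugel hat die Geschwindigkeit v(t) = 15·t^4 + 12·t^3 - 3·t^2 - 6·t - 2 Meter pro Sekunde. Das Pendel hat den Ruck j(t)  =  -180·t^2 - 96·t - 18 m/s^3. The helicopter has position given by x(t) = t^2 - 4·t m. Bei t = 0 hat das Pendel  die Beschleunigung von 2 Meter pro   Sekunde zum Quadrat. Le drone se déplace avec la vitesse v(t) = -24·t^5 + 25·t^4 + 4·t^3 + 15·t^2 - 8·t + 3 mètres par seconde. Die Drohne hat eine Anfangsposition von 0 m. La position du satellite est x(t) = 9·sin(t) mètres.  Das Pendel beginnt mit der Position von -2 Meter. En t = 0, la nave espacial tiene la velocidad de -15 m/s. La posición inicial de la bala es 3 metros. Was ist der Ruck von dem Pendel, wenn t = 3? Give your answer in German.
Aus der Gleichung für den Ruck j(t) = -180·t^2 - 96·t - 18, setzen wir t = 3 ein und erhalten j = -1926.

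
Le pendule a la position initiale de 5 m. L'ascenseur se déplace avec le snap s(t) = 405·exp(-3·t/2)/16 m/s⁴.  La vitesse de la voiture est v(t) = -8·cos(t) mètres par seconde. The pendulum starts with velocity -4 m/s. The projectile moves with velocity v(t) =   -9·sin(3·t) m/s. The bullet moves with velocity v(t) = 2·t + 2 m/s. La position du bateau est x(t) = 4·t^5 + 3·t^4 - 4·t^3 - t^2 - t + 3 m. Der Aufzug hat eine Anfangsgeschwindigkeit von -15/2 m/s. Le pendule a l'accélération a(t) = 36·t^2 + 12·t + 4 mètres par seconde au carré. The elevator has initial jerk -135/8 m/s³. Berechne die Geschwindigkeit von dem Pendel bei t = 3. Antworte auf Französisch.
Pour résoudre ceci, nous devons prendre 1 intégrale de notre équation de l'accélération a(t) = 36·t^2 + 12·t + 4. En intégrant l'accélération et en utilisant la condition initiale v(0) = -4, nous obtenons v(t) = 12·t^3 + 6·t^2 + 4·t - 4. Nous avons la vitesse v(t) = 12·t^3 + 6·t^2 + 4·t - 4. En substituant t = 3: v(3) = 386.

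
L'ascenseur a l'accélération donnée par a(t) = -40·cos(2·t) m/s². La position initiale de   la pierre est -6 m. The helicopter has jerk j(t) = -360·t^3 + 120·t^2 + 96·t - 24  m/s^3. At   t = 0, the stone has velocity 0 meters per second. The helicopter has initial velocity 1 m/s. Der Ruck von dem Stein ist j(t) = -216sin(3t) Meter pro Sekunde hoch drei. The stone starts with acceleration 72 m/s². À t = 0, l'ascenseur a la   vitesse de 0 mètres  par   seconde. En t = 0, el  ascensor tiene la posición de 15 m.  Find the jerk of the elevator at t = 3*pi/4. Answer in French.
Pour résoudre ceci, nous devons prendre 1 dérivée de notre équation de l'accélération a(t) = -40·cos(2·t). La dérivée de l'accélération donne le jerk: j(t) = 80·sin(2·t). De l'équation du jerk j(t) = 80·sin(2·t), nous substituons t = 3*pi/4 pour obtenir j = -80.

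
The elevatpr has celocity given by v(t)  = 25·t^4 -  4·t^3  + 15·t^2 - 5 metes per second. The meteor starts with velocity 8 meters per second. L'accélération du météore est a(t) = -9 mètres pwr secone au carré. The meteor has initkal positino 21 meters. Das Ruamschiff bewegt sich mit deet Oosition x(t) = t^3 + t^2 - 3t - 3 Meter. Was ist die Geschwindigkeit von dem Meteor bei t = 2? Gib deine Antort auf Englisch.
To find the answer, we compute 1 integral of a(t) = -9. Integrating acceleration and using the initial condition v(0) = 8, we get v(t) = 8 - 9·t. We have velocity v(t) = 8 - 9·t. Substituting t = 2: v(2) = -10.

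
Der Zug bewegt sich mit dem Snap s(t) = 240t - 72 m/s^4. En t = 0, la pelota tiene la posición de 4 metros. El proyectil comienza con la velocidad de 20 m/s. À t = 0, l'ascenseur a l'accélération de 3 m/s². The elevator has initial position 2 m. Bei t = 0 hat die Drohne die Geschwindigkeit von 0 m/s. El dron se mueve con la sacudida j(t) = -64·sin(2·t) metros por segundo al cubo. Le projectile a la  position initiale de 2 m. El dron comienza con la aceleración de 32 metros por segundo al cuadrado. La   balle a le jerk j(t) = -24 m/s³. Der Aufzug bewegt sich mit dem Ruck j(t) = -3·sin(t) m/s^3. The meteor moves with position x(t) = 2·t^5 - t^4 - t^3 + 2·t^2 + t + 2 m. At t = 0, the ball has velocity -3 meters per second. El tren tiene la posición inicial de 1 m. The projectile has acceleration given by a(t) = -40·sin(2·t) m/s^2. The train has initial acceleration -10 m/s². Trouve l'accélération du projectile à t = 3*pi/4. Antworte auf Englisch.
Using a(t) = -40·sin(2·t) and substituting t = 3*pi/4, we find a = 40.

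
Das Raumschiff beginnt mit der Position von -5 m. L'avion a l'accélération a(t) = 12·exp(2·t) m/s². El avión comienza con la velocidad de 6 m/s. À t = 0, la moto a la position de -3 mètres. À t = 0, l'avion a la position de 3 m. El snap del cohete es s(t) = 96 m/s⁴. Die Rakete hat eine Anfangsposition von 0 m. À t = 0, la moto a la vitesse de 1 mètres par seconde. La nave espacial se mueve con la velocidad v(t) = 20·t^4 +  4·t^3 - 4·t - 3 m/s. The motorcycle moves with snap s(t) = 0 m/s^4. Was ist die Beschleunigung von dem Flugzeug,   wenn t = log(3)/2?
Wir haben die Beschleunigung a(t) = 12·exp(2·t). Durch Einsetzen von t = log(3)/2: a(log(3)/2) = 36.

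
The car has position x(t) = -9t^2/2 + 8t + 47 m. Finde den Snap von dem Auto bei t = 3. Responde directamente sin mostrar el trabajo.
Die Antwort ist 0.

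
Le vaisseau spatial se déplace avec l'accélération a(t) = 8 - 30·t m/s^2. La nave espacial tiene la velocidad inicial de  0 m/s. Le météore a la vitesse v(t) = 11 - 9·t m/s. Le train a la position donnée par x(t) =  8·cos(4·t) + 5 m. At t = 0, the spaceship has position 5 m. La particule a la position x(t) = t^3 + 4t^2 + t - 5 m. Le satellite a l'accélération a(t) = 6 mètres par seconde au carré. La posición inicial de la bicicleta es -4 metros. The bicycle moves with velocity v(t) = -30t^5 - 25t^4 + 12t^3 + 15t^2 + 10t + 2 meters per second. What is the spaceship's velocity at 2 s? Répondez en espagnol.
Debemos encontrar la integral de nuestra ecuación de la aceleración a(t) = 8 - 30·t 1 vez. Tomando ∫a(t)dt y aplicando v(0) = 0, encontramos v(t) = t·(8 - 15·t). Tenemos la velocidad v(t) = t·(8 - 15·t). Sustituyendo t = 2: v(2) = -44.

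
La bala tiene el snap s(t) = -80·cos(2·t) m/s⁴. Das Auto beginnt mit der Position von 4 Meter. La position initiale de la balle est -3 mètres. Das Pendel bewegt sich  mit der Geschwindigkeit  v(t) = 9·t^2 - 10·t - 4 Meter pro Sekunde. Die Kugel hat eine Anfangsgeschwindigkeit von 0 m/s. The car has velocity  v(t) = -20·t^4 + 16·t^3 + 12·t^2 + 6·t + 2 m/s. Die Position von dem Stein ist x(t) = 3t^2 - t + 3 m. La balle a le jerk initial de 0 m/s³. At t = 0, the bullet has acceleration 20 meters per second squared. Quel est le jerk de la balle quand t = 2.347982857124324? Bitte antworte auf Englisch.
We must find the integral of our snap equation s(t) = -80·cos(2·t) 1 time. Taking ∫s(t)dt and applying j(0) = 0, we find j(t) = -40·sin(2·t). From the given jerk equation j(t) = -40·sin(2·t), we substitute t = 2.347982857124324 to get j = 39.9946056478388.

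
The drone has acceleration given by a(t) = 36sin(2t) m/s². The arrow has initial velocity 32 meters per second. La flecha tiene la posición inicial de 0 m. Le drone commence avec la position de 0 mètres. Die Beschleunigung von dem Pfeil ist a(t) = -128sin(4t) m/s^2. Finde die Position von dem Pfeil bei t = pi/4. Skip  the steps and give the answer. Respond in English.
x(pi/4) = 0.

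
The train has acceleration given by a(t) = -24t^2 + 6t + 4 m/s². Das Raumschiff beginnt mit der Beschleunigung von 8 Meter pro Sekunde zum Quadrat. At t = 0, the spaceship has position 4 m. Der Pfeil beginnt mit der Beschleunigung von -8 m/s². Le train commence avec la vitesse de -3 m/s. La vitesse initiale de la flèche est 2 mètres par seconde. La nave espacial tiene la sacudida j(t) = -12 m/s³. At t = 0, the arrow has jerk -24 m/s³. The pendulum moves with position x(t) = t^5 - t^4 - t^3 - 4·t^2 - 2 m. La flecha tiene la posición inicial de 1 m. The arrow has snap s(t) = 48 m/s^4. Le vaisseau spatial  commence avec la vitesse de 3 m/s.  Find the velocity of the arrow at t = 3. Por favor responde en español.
Para resolver esto, necesitamos tomar 3 antiderivadas de nuestra ecuación del snap s(t) = 48. La antiderivada del snap es la sacudida. Usando j(0) = -24, obtenemos j(t) = 48·t - 24. Integrando la sacudida y usando la condición inicial a(0) = -8, obtenemos a(t) = 24·t^2 - 24·t - 8. Tomando ∫a(t)dt y aplicando v(0) = 2, encontramos v(t) = 8·t^3 - 12·t^2 - 8·t + 2. Tenemos la velocidad v(t) = 8·t^3 - 12·t^2 - 8·t + 2. Sustituyendo t = 3: v(3) = 86.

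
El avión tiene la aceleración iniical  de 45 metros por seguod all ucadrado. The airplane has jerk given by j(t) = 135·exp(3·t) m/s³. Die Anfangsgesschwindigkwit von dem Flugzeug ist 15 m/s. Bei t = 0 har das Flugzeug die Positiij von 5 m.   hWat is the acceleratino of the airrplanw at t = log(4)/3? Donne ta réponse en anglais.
We need to integrate our jerk equation j(t) = 135·exp(3·t) 1 time. Integrating jerk and using the initial condition a(0) = 45, we get a(t) = 45·exp(3·t). From the given acceleration equation a(t) = 45·exp(3·t), we substitute t = log(4)/3 to get a = 180.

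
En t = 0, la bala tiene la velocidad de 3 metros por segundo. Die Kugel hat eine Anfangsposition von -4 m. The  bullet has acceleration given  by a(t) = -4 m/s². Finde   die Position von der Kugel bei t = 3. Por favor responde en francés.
Pour résoudre ceci, nous devons prendre 2 intégrales de notre équation de l'accélération a(t) = -4. En prenant ∫a(t)dt et en appliquant v(0) = 3, nous trouvons v(t) = 3 - 4·t. En intégrant la vitesse et en utilisant la condition initiale x(0) = -4, nous obtenons x(t) = -2·t^2 + 3·t - 4. Nous avons la position x(t) = -2·t^2 + 3·t - 4. En substituant t = 3: x(3) = -13.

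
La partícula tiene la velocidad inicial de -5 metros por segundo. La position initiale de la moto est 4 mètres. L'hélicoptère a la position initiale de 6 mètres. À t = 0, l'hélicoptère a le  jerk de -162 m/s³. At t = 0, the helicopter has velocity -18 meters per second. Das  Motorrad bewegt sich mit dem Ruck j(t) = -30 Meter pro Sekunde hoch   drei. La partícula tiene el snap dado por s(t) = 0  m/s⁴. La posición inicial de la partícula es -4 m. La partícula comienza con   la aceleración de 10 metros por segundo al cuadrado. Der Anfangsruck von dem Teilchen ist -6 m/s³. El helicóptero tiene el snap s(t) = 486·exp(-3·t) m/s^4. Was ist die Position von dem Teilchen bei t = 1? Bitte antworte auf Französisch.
Nous devons trouver l'intégrale de notre équation du snap s(t) = 0 4 fois. La primitive du snap est le jerk. En utilisant j(0) = -6, nous obtenons j(t) = -6. L'intégrale du jerk est l'accélération. En utilisant a(0) = 10, nous obtenons a(t) = 10 - 6·t. En intégrant l'accélération et en utilisant la condition initiale v(0) = -5, nous obtenons v(t) = -3·t^2 + 10·t - 5. La primitive de la vitesse, avec x(0) = -4, donne la position: x(t) = -t^3 + 5·t^2 - 5·t - 4. De l'équation de la position x(t) = -t^3 + 5·t^2 - 5·t - 4, nous substituons t = 1 pour obtenir x = -5.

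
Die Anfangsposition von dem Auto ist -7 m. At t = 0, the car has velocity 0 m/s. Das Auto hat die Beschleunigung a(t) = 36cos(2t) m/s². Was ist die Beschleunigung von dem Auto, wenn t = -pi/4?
Aus der Gleichung für die Beschleunigung a(t) = 36·cos(2·t), setzen wir t = -pi/4 ein und erhalten a = 0.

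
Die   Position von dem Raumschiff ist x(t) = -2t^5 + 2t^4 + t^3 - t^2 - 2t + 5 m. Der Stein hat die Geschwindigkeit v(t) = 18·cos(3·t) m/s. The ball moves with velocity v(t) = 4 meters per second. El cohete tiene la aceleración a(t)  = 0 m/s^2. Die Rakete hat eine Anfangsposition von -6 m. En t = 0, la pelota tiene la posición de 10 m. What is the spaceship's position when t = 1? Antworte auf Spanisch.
Tenemos la posición x(t) = -2·t^5 + 2·t^4 + t^3 - t^2 - 2·t + 5. Sustituyendo t = 1: x(1) = 3.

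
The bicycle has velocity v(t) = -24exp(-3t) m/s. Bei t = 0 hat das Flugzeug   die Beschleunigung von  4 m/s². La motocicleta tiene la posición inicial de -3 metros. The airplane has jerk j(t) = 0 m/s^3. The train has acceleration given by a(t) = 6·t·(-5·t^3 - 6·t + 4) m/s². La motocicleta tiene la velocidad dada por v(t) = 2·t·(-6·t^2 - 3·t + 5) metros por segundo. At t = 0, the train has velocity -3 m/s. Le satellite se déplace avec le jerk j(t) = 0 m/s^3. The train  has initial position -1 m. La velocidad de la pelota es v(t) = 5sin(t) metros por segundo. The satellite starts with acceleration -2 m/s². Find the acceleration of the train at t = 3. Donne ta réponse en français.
Nous avons l'accélération a(t) = 6·t·(-5·t^3 - 6·t + 4). En substituant t = 3: a(3) = -2682.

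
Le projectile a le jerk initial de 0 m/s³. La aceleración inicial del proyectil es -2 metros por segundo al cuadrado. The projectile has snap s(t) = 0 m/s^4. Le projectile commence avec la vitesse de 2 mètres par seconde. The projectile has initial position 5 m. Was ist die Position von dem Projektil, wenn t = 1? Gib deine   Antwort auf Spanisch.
Para resolver esto, necesitamos tomar 4 integrales de nuestra ecuación del snap s(t) = 0. La integral del snap es la sacudida. Usando j(0) = 0, obtenemos j(t) = 0. Tomando ∫j(t)dt y aplicando a(0) = -2, encontramos a(t) = -2. Integrando la aceleración y usando la condición inicial v(0) = 2, obtenemos v(t) = 2 - 2·t. La antiderivada de la velocidad es la posición. Usando x(0) = 5, obtenemos x(t) = -t^2 + 2·t + 5. De la ecuación de la posición x(t) = -t^2 + 2·t + 5, sustituimos t = 1 para obtener x = 6.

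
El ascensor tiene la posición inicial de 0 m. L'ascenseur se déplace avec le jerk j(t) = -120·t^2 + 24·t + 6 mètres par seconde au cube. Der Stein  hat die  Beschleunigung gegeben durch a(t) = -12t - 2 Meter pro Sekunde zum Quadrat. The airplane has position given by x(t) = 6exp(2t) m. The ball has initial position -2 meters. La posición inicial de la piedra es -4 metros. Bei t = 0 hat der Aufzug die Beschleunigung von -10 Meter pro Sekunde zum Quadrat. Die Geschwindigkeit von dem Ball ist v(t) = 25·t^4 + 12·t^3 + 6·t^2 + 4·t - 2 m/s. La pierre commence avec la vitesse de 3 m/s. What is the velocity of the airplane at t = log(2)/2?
We must differentiate our position equation x(t) = 6·exp(2·t) 1 time. Differentiating position, we get velocity: v(t) = 12·exp(2·t). From the given velocity equation v(t) = 12·exp(2·t), we substitute t = log(2)/2 to get v = 24.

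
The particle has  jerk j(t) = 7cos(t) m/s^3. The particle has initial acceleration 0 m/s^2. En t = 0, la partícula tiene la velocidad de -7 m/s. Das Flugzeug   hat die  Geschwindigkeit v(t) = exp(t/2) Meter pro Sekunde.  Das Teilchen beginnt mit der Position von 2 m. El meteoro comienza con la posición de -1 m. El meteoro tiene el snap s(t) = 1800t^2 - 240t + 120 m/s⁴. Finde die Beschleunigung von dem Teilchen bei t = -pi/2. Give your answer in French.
Nous devons trouver la primitive de notre équation du jerk j(t) = 7·cos(t) 1 fois. En prenant ∫j(t)dt et en appliquant a(0) = 0, nous trouvons a(t) = 7·sin(t). En utilisant a(t) = 7·sin(t) et en substituant t = -pi/2, nous trouvons a = -7.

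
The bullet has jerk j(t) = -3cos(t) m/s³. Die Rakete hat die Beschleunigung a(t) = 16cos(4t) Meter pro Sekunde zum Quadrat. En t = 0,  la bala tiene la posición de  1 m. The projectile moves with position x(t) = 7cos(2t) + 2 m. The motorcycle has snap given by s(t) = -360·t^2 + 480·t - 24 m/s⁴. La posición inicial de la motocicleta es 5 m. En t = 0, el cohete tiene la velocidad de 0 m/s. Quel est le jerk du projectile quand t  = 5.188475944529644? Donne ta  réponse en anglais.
To solve this, we need to take 3 derivatives of our position equation x(t) = 7·cos(2·t) + 2. Taking d/dt of x(t), we find v(t) = -14·sin(2·t). Differentiating velocity, we get acceleration: a(t) = -28·cos(2·t). Differentiating acceleration, we get jerk: j(t) = 56·sin(2·t). We have jerk j(t) = 56·sin(2·t). Substituting t = 5.188475944529644: j(5.188475944529644) = -45.6219746657791.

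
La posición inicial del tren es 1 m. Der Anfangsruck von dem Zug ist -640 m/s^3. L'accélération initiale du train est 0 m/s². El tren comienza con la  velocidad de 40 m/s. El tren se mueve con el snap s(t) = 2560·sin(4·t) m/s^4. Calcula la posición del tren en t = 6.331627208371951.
Necesitamos integrar nuestra ecuación del snap s(t) = 2560·sin(4·t) 4 veces. Tomando ∫s(t)dt y aplicando j(0) = -640, encontramos j(t) = -640·cos(4·t). La antiderivada de la sacudida es la aceleración. Usando a(0) = 0, obtenemos a(t) = -160·sin(4·t). La integral de la aceleración, con v(0) = 40, da la velocidad: v(t) = 40·cos(4·t). Integrando la velocidad y usando la condición inicial x(0) = 1, obtenemos x(t) = 10·sin(4·t) + 1. De la ecuación de la posición x(t) = 10·sin(4·t) + 1, sustituimos t = 6.331627208371951 para obtener x = 2.92557349653487.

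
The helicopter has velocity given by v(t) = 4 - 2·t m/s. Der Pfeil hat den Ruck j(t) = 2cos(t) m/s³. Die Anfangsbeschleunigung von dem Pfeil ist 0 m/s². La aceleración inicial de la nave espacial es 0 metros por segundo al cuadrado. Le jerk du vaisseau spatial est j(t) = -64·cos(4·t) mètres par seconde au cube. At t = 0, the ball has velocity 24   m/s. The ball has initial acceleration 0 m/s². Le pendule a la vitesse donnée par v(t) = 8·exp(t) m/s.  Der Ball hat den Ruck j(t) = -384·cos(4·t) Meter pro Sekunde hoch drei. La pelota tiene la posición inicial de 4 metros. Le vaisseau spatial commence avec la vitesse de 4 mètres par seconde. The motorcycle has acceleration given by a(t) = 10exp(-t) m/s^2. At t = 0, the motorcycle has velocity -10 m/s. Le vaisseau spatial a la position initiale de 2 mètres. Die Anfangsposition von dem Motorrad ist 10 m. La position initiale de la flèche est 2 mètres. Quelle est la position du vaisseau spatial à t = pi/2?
Nous devons trouver la primitive de notre équation du jerk j(t) = -64·cos(4·t) 3 fois. L'intégrale du jerk est l'accélération. En utilisant a(0) = 0, nous obtenons a(t) = -16·sin(4·t). En intégrant l'accélération et en utilisant la condition initiale v(0) = 4, nous obtenons v(t) = 4·cos(4·t). L'intégrale de la vitesse est la position. En utilisant x(0) = 2, nous obtenons x(t) = sin(4·t) + 2. En utilisant x(t) = sin(4·t) + 2 et en substituant t = pi/2, nous trouvons x = 2.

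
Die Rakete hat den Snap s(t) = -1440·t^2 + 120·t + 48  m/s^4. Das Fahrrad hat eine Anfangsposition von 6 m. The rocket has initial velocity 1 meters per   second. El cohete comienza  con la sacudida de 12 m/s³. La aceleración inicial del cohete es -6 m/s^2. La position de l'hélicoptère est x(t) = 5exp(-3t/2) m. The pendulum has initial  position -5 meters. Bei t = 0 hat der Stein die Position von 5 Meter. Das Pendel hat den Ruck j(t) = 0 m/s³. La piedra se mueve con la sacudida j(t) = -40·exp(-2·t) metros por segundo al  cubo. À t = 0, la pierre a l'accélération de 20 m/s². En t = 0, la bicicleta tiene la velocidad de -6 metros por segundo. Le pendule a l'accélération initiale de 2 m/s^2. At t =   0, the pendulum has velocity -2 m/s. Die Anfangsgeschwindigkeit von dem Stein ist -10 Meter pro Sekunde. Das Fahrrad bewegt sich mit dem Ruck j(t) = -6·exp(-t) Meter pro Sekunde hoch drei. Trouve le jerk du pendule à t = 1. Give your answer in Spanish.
De la ecuación de la sacudida j(t) = 0, sustituimos t = 1 para obtener j = 0.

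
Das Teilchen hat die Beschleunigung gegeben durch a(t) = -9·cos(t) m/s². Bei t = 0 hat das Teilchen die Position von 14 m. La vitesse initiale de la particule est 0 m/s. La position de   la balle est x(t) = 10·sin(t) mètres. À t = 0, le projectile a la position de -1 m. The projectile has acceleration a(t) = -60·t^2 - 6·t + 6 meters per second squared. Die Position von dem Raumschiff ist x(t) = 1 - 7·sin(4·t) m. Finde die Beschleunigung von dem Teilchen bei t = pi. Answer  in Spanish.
Usando a(t) = -9·cos(t) y sustituyendo t = pi, encontramos a = 9.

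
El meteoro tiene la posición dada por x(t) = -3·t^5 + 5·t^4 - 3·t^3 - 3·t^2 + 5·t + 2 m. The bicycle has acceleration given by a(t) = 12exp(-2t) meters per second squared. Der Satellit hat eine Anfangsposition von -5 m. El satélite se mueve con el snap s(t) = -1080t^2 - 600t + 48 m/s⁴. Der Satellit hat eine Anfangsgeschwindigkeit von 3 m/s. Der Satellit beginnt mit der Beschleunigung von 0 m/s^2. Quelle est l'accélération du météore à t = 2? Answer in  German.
Ausgehend von der Position x(t) = -3·t^5 + 5·t^4 - 3·t^3 - 3·t^2 + 5·t + 2, nehmen wir 2 Ableitungen. Mit d/dt von x(t) finden wir v(t) = -15·t^4 + 20·t^3 - 9·t^2 - 6·t + 5. Die Ableitung von der Geschwindigkeit ergibt die Beschleunigung: a(t) = -60·t^3 + 60·t^2 - 18·t - 6. Aus der Gleichung für die Beschleunigung a(t) = -60·t^3 + 60·t^2 - 18·t - 6, setzen wir t = 2 ein und erhalten a = -282.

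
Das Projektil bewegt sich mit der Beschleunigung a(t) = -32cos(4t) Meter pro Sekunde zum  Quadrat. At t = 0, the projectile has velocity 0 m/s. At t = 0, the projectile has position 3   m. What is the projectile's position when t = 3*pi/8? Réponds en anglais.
Starting from acceleration a(t) = -32·cos(4·t), we take 2 antiderivatives. Taking ∫a(t)dt and applying v(0) = 0, we find v(t) = -8·sin(4·t). Integrating velocity and using the initial condition x(0) = 3, we get x(t) = 2·cos(4·t) + 1. From the given position equation x(t) = 2·cos(4·t) + 1, we substitute t = 3*pi/8 to get x = 1.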